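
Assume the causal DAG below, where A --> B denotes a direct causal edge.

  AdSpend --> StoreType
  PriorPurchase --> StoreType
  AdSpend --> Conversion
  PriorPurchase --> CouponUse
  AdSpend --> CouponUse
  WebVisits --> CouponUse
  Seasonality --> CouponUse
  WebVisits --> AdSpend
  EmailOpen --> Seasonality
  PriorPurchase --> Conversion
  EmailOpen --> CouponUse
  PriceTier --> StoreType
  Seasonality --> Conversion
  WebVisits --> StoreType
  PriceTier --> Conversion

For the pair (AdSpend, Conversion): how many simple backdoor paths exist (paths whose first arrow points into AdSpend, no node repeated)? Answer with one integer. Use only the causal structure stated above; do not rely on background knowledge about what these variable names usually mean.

8

A backdoor path from AdSpend to Conversion is any simple undirected path whose first edge points into AdSpend (i.e. leaves AdSpend via a parent).
Parents of AdSpend: {WebVisits}.
Enumerating:
  P1: AdSpend <- WebVisits -> CouponUse <- EmailOpen -> Seasonality -> Conversion
  P2: AdSpend <- WebVisits -> CouponUse <- Seasonality -> Conversion
  P3: AdSpend <- WebVisits -> CouponUse <- PriorPurchase -> Conversion
  P4: AdSpend <- WebVisits -> CouponUse <- PriorPurchase -> StoreType <- PriceTier -> Conversion
  P5: AdSpend <- WebVisits -> StoreType <- PriceTier -> Conversion
  P6: AdSpend <- WebVisits -> StoreType <- PriorPurchase -> Conversion
  P7: AdSpend <- WebVisits -> StoreType <- PriorPurchase -> CouponUse <- EmailOpen -> Seasonality -> Conversion
  P8: AdSpend <- WebVisits -> StoreType <- PriorPurchase -> CouponUse <- Seasonality -> Conversion
That exhausts the simple backdoor paths. Count: 8.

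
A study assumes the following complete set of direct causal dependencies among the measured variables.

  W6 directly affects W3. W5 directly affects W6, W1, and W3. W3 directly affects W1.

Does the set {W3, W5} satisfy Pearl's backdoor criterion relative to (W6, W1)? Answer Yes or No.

No

Backdoor paths from W6 to W1 (paths whose first edge points into W6):
  P1: W6 <- W5 -> W3 -> W1
  P2: W6 <- W5 -> W1
Condition 1 (no descendant of W6 in the set): FAILS — W3 is a descendant of W6.
Condition 2 (every backdoor path blocked by {W3, W5}):
  P1: blocked at fork node W5 ∈ conditioning set.
  P2: blocked at fork node W5 ∈ conditioning set.
{W3, W5} does not satisfy the backdoor criterion.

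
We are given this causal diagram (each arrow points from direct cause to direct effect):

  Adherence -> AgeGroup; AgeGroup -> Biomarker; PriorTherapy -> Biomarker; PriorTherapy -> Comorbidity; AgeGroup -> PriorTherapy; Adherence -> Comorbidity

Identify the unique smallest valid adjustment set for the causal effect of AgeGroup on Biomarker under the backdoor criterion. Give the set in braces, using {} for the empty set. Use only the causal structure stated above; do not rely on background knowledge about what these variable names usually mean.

{}

Variables eligible for adjustment (non-descendants of AgeGroup, excluding AgeGroup and Biomarker): {Adherence}.
Backdoor paths from AgeGroup to Biomarker:
  P1: AgeGroup <- Adherence -> Comorbidity <- PriorTherapy -> Biomarker
Each backdoor path contains an unconditioned collider, so every path is already blocked with the empty conditioning set:
  P1: blocked at collider Comorbidity (neither it nor any descendant is in the conditioning set).
The empty set is therefore the unique smallest valid set.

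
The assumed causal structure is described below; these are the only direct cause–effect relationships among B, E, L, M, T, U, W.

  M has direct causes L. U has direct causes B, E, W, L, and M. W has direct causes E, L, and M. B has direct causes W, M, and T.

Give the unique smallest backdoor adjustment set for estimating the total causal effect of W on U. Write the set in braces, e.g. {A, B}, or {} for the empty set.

Variables eligible for adjustment (non-descendants of W, excluding W and U): {E, L, M, T}.
Backdoor paths from W to U:
  P1: W <- L -> M -> B -> U
  P2: W <- L -> M -> U
  P3: W <- L -> U
  P4: W <- E -> U
  P5: W <- M <- L -> U
  P6: W <- M -> B -> U
  P7: W <- M -> U
The empty set is not sufficient: P1 (W <- L -> M -> B -> U) has no collider blocking it and no conditioned non-collider, so it is open.
Try {E, L, M}:
  P1: blocked at fork node L ∈ conditioning set.
  P2: blocked at fork node L ∈ conditioning set.
  P3: blocked at fork node L ∈ conditioning set.
  P4: blocked at fork node E ∈ conditioning set.
  P5: blocked at chain node M ∈ conditioning set.
  P6: blocked at fork node M ∈ conditioning set.
  P7: blocked at fork node M ∈ conditioning set.
{E, L, M} contains no descendant of W and blocks every backdoor path.
Every element of {E, L, M} is needed (dropping E leaves P4 open; dropping L leaves P3 open; dropping M leaves P6 open), so no proper subset is valid.
Among all size-3 subsets of the eligible variables, only {E, L, M} blocks every backdoor path, so it is the unique smallest valid adjustment set.

{E, L, M}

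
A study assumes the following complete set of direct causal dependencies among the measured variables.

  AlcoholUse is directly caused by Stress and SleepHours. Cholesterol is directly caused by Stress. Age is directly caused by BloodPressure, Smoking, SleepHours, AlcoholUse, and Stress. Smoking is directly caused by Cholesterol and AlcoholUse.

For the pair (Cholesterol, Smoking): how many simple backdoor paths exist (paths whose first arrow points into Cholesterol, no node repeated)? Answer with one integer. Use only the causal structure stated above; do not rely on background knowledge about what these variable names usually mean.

6

A backdoor path from Cholesterol to Smoking is any simple undirected path whose first edge points into Cholesterol (i.e. leaves Cholesterol via a parent).
Parents of Cholesterol: {Stress}.
Enumerating:
  P1: Cholesterol <- Stress -> AlcoholUse <- SleepHours -> Age <- Smoking
  P2: Cholesterol <- Stress -> AlcoholUse -> Smoking
  P3: Cholesterol <- Stress -> AlcoholUse -> Age <- Smoking
  P4: Cholesterol <- Stress -> Age <- SleepHours -> AlcoholUse -> Smoking
  P5: Cholesterol <- Stress -> Age <- AlcoholUse -> Smoking
  P6: Cholesterol <- Stress -> Age <- Smoking
That exhausts the simple backdoor paths. Count: 6.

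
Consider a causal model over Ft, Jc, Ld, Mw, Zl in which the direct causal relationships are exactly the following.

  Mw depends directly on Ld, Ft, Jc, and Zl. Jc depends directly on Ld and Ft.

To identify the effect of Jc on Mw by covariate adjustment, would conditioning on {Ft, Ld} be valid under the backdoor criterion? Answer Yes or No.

Yes

Backdoor paths from Jc to Mw (paths whose first edge points into Jc):
  P1: Jc <- Ld -> Mw
  P2: Jc <- Ft -> Mw
Condition 1 (no descendant of Jc in the set): holds — descendants of Jc are {Mw}; none are in {Ft, Ld}.
Condition 2 (every backdoor path blocked by {Ft, Ld}):
  P1: blocked at fork node Ld ∈ conditioning set.
  P2: blocked at fork node Ft ∈ conditioning set.
{Ft, Ld} satisfies the backdoor criterion.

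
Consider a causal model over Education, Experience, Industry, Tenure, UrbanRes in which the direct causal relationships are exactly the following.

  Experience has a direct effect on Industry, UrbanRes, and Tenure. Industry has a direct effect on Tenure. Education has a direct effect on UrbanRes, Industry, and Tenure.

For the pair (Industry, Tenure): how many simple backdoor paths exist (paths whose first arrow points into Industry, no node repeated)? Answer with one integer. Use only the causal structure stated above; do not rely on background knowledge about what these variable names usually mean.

4

A backdoor path from Industry to Tenure is any simple undirected path whose first edge points into Industry (i.e. leaves Industry via a parent).
Parents of Industry: {Education, Experience}.
Enumerating:
  P1: Industry <- Experience -> Tenure
  P2: Industry <- Experience -> UrbanRes <- Education -> Tenure
  P3: Industry <- Education -> Tenure
  P4: Industry <- Education -> UrbanRes <- Experience -> Tenure
That exhausts the simple backdoor paths. Count: 4.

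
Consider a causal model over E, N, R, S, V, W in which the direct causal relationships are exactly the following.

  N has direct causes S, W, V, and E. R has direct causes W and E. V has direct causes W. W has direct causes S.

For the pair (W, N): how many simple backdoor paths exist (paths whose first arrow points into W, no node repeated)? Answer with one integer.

1

A backdoor path from W to N is any simple undirected path whose first edge points into W (i.e. leaves W via a parent).
Parents of W: {S}.
Enumerating:
  P1: W <- S -> N
That exhausts the simple backdoor paths. Count: 1.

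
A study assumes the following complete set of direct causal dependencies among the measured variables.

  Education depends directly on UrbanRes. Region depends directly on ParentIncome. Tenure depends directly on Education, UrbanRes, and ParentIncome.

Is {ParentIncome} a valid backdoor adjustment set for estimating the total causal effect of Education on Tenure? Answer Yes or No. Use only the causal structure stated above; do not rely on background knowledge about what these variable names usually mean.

No

Backdoor paths from Education to Tenure (paths whose first edge points into Education):
  P1: Education <- UrbanRes -> Tenure
Condition 1 (no descendant of Education in the set): holds — descendants of Education are {Tenure}; none are in {ParentIncome}.
Condition 2 (every backdoor path blocked by {ParentIncome}):
  P1: open — no interior node is in the conditioning set.
{ParentIncome} does not satisfy the backdoor criterion.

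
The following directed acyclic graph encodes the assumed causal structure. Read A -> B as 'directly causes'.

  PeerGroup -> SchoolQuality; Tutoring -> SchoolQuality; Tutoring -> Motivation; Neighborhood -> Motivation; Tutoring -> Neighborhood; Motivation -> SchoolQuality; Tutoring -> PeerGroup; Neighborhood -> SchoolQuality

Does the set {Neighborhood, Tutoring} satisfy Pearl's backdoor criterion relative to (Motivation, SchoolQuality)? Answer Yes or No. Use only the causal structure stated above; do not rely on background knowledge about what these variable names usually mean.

Backdoor paths from Motivation to SchoolQuality (paths whose first edge points into Motivation):
  P1: Motivation <- Tutoring -> PeerGroup -> SchoolQuality
  P2: Motivation <- Tutoring -> Neighborhood -> SchoolQuality
  P3: Motivation <- Tutoring -> SchoolQuality
  P4: Motivation <- Neighborhood <- Tutoring -> PeerGroup -> SchoolQuality
  P5: Motivation <- Neighborhood <- Tutoring -> SchoolQuality
  P6: Motivation <- Neighborhood -> SchoolQuality
Condition 1 (no descendant of Motivation in the set): holds — descendants of Motivation are {SchoolQuality}; none are in {Neighborhood, Tutoring}.
Condition 2 (every backdoor path blocked by {Neighborhood, Tutoring}):
  P1: blocked at fork node Tutoring ∈ conditioning set.
  P2: blocked at fork node Tutoring ∈ conditioning set.
  P3: blocked at fork node Tutoring ∈ conditioning set.
  P4: blocked at chain node Neighborhood ∈ conditioning set.
  P5: blocked at chain node Neighborhood ∈ conditioning set.
  P6: blocked at fork node Neighborhood ∈ conditioning set.
{Neighborhood, Tutoring} satisfies the backdoor criterion.

Yes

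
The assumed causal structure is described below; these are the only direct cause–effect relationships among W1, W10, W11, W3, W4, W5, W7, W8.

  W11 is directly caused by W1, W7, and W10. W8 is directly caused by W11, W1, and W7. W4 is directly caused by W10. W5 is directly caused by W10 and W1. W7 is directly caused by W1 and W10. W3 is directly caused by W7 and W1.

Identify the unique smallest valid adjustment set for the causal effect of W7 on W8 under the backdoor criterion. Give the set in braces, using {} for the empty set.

{W1, W10}

Variables eligible for adjustment (non-descendants of W7, excluding W7 and W8): {W1, W10, W4, W5}.
Backdoor paths from W7 to W8:
  P1: W7 <- W10 -> W5 <- W1 -> W11 -> W8
  P2: W7 <- W10 -> W5 <- W1 -> W8
  P3: W7 <- W10 -> W11 <- W1 -> W8
  P4: W7 <- W10 -> W11 -> W8
  P5: W7 <- W1 -> W5 <- W10 -> W11 -> W8
  P6: W7 <- W1 -> W11 -> W8
  P7: W7 <- W1 -> W8
The empty set is not sufficient: P4 (W7 <- W10 -> W11 -> W8) has no collider blocking it and no conditioned non-collider, so it is open.
Try {W1, W10}:
  P1: blocked at fork node W10 ∈ conditioning set.
  P2: blocked at fork node W10 ∈ conditioning set.
  P3: blocked at fork node W10 ∈ conditioning set.
  P4: blocked at fork node W10 ∈ conditioning set.
  P5: blocked at fork node W1 ∈ conditioning set.
  P6: blocked at fork node W1 ∈ conditioning set.
  P7: blocked at fork node W1 ∈ conditioning set.
{W1, W10} contains no descendant of W7 and blocks every backdoor path.
Every element of {W1, W10} is needed (dropping W1 leaves P6 open; dropping W10 leaves P4 open), so no proper subset is valid.
Among all size-2 subsets of the eligible variables, only {W1, W10} blocks every backdoor path, so it is the unique smallest valid adjustment set.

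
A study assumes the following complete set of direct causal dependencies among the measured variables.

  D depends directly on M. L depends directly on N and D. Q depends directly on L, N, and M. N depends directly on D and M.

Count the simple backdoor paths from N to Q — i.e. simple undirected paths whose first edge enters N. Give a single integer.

4

A backdoor path from N to Q is any simple undirected path whose first edge points into N (i.e. leaves N via a parent).
Parents of N: {D, M}.
Enumerating:
  P1: N <- M -> D -> L -> Q
  P2: N <- M -> Q
  P3: N <- D <- M -> Q
  P4: N <- D -> L -> Q
That exhausts the simple backdoor paths. Count: 4.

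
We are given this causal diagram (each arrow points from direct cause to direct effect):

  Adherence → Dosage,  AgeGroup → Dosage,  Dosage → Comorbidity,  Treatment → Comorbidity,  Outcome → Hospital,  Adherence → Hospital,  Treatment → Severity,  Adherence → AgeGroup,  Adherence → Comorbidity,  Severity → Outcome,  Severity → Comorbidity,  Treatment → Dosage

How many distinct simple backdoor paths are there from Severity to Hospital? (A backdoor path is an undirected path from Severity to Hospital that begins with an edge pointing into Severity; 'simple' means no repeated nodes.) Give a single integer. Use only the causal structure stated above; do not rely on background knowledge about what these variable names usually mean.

A backdoor path from Severity to Hospital is any simple undirected path whose first edge points into Severity (i.e. leaves Severity via a parent).
Parents of Severity: {Treatment}.
Enumerating:
  P1: Severity <- Treatment -> Dosage <- Adherence -> Hospital
  P2: Severity <- Treatment -> Dosage <- AgeGroup <- Adherence -> Hospital
  P3: Severity <- Treatment -> Dosage -> Comorbidity <- Adherence -> Hospital
  P4: Severity <- Treatment -> Comorbidity <- Adherence -> Hospital
  P5: Severity <- Treatment -> Comorbidity <- Dosage <- Adherence -> Hospital
  P6: Severity <- Treatment -> Comorbidity <- Dosage <- AgeGroup <- Adherence -> Hospital
That exhausts the simple backdoor paths. Count: 6.

6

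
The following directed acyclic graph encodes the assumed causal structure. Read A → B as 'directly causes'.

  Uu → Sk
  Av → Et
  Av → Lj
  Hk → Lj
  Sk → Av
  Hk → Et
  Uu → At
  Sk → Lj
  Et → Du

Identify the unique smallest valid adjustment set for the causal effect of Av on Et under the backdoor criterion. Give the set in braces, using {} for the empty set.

Variables eligible for adjustment (non-descendants of Av, excluding Av and Et): {At, Hk, Sk, Uu}.
Backdoor paths from Av to Et:
  P1: Av <- Sk -> Lj <- Hk -> Et
Each backdoor path contains an unconditioned collider, so every path is already blocked with the empty conditioning set:
  P1: blocked at collider Lj (neither it nor any descendant is in the conditioning set).
The empty set is therefore the unique smallest valid set.

{}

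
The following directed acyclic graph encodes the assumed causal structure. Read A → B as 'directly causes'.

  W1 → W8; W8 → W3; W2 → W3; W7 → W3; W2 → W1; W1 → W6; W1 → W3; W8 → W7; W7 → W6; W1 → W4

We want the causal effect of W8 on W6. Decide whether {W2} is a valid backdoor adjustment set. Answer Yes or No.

Backdoor paths from W8 to W6 (paths whose first edge points into W8):
  P1: W8 <- W1 <- W2 -> W3 <- W7 -> W6
  P2: W8 <- W1 -> W3 <- W7 -> W6
  P3: W8 <- W1 -> W6
Condition 1 (no descendant of W8 in the set): holds — descendants of W8 are {W3, W6, W7}; none are in {W2}.
Condition 2 (every backdoor path blocked by {W2}):
  P1: blocked at fork node W2 ∈ conditioning set.
  P2: blocked at collider W3 (neither it nor any descendant is in the conditioning set).
  P3: open — no interior node is in the conditioning set.
{W2} does not satisfy the backdoor criterion.

No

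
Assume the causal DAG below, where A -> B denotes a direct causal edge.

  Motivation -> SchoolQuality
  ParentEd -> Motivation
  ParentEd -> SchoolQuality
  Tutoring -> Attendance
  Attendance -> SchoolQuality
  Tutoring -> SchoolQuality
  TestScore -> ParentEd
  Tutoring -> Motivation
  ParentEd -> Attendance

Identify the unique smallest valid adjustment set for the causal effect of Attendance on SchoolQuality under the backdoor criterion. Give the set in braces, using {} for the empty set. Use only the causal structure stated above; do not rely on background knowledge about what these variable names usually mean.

{ParentEd, Tutoring}

Variables eligible for adjustment (non-descendants of Attendance, excluding Attendance and SchoolQuality): {Motivation, ParentEd, TestScore, Tutoring}.
Backdoor paths from Attendance to SchoolQuality:
  P1: Attendance <- Tutoring -> Motivation <- ParentEd -> SchoolQuality
  P2: Attendance <- Tutoring -> Motivation -> SchoolQuality
  P3: Attendance <- Tutoring -> SchoolQuality
  P4: Attendance <- ParentEd -> Motivation <- Tutoring -> SchoolQuality
  P5: Attendance <- ParentEd -> Motivation -> SchoolQuality
  P6: Attendance <- ParentEd -> SchoolQuality
The empty set is not sufficient: P2 (Attendance <- Tutoring -> Motivation -> SchoolQuality) has no collider blocking it and no conditioned non-collider, so it is open.
Try {ParentEd, Tutoring}:
  P1: blocked at fork node Tutoring ∈ conditioning set.
  P2: blocked at fork node Tutoring ∈ conditioning set.
  P3: blocked at fork node Tutoring ∈ conditioning set.
  P4: blocked at fork node ParentEd ∈ conditioning set.
  P5: blocked at fork node ParentEd ∈ conditioning set.
  P6: blocked at fork node ParentEd ∈ conditioning set.
{ParentEd, Tutoring} contains no descendant of Attendance and blocks every backdoor path.
Every element of {ParentEd, Tutoring} is needed (dropping ParentEd leaves P5 open; dropping Tutoring leaves P2 open), so no proper subset is valid.
Among all size-2 subsets of the eligible variables, only {ParentEd, Tutoring} blocks every backdoor path, so it is the unique smallest valid adjustment set.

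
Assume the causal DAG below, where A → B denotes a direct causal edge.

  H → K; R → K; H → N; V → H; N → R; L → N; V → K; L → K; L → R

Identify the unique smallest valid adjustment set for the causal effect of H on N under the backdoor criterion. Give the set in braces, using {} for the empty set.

Variables eligible for adjustment (non-descendants of H, excluding H and N): {L, V}.
Backdoor paths from H to N:
  P1: H <- V -> K <- L -> N
  P2: H <- V -> K <- L -> R <- N
  P3: H <- V -> K <- R <- L -> N
  P4: H <- V -> K <- R <- N
Each backdoor path contains an unconditioned collider, so every path is already blocked with the empty conditioning set:
  P1: blocked at collider K (neither it nor any descendant is in the conditioning set).
  P2: blocked at collider K (neither it nor any descendant is in the conditioning set).
  P3: blocked at collider K (neither it nor any descendant is in the conditioning set).
  P4: blocked at collider K (neither it nor any descendant is in the conditioning set).
The empty set is therefore the unique smallest valid set.

{}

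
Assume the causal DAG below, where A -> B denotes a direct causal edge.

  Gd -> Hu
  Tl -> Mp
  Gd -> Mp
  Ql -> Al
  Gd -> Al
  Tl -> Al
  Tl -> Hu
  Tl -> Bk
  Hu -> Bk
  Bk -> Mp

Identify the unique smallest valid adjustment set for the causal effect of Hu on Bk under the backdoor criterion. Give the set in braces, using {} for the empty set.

Variables eligible for adjustment (non-descendants of Hu, excluding Hu and Bk): {Al, Gd, Ql, Tl}.
Backdoor paths from Hu to Bk:
  P1: Hu <- Tl -> Al <- Gd -> Mp <- Bk
  P2: Hu <- Tl -> Bk
  P3: Hu <- Tl -> Mp <- Bk
  P4: Hu <- Gd -> Al <- Tl -> Bk
  P5: Hu <- Gd -> Al <- Tl -> Mp <- Bk
  P6: Hu <- Gd -> Mp <- Tl -> Bk
  P7: Hu <- Gd -> Mp <- Bk
The empty set is not sufficient: P2 (Hu <- Tl -> Bk) has no collider blocking it and no conditioned non-collider, so it is open.
Try {Tl}:
  P1: blocked at fork node Tl ∈ conditioning set.
  P2: blocked at fork node Tl ∈ conditioning set.
  P3: blocked at fork node Tl ∈ conditioning set.
  P4: blocked at collider Al (neither it nor any descendant is in the conditioning set).
  P5: blocked at collider Al (neither it nor any descendant is in the conditioning set).
  P6: blocked at collider Mp (neither it nor any descendant is in the conditioning set).
  P7: blocked at collider Mp (neither it nor any descendant is in the conditioning set).
{Tl} contains no descendant of Hu and blocks every backdoor path.
No other singleton works — e.g. {Ql} leaves P2 open — so {Tl} is the unique smallest valid adjustment set.

{Tl}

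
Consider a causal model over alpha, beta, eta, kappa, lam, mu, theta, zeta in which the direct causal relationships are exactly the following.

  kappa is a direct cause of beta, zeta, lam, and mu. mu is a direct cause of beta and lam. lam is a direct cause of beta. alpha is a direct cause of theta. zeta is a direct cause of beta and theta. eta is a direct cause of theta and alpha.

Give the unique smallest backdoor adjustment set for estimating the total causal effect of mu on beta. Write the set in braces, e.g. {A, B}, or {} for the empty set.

{kappa}

Variables eligible for adjustment (non-descendants of mu, excluding mu and beta): {alpha, eta, kappa, theta, zeta}.
Backdoor paths from mu to beta:
  P1: mu <- kappa -> zeta -> beta
  P2: mu <- kappa -> lam -> beta
  P3: mu <- kappa -> beta
The empty set is not sufficient: P1 (mu <- kappa -> zeta -> beta) has no collider blocking it and no conditioned non-collider, so it is open.
Try {kappa}:
  P1: blocked at fork node kappa ∈ conditioning set.
  P2: blocked at fork node kappa ∈ conditioning set.
  P3: blocked at fork node kappa ∈ conditioning set.
{kappa} contains no descendant of mu and blocks every backdoor path.
No other singleton works — e.g. {zeta} leaves P2 open — so {kappa} is the unique smallest valid adjustment set.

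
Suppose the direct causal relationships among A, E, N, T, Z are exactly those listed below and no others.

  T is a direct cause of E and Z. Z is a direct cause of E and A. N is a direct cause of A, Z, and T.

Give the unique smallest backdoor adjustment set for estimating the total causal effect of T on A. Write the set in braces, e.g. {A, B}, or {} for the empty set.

{N}

Variables eligible for adjustment (non-descendants of T, excluding T and A): {N}.
Backdoor paths from T to A:
  P1: T <- N -> Z -> A
  P2: T <- N -> A
The empty set is not sufficient: P1 (T <- N -> Z -> A) has no collider blocking it and no conditioned non-collider, so it is open.
Try {N}:
  P1: blocked at fork node N ∈ conditioning set.
  P2: blocked at fork node N ∈ conditioning set.
{N} contains no descendant of T and blocks every backdoor path.
{N} is the unique smallest valid adjustment set.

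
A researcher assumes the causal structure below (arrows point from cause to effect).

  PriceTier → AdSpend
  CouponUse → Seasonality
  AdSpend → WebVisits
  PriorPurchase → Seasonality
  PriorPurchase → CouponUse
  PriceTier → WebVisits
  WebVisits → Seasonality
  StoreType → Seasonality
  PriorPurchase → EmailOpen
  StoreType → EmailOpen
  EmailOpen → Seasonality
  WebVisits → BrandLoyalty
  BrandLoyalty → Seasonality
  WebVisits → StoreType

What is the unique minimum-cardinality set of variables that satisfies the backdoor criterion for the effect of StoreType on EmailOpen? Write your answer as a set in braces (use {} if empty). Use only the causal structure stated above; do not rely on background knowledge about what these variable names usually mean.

Variables eligible for adjustment (non-descendants of StoreType, excluding StoreType and EmailOpen): {AdSpend, BrandLoyalty, CouponUse, PriceTier, PriorPurchase, WebVisits}.
Backdoor paths from StoreType to EmailOpen:
  P1: StoreType <- WebVisits -> BrandLoyalty -> Seasonality <- PriorPurchase -> EmailOpen
  P2: StoreType <- WebVisits -> BrandLoyalty -> Seasonality <- EmailOpen
  P3: StoreType <- WebVisits -> BrandLoyalty -> Seasonality <- CouponUse <- PriorPurchase -> EmailOpen
  P4: StoreType <- WebVisits -> Seasonality <- PriorPurchase -> EmailOpen
  P5: StoreType <- WebVisits -> Seasonality <- EmailOpen
  P6: StoreType <- WebVisits -> Seasonality <- CouponUse <- PriorPurchase -> EmailOpen
Each backdoor path contains an unconditioned collider, so every path is already blocked with the empty conditioning set:
  P1: blocked at collider Seasonality (neither it nor any descendant is in the conditioning set).
  P2: blocked at collider Seasonality (neither it nor any descendant is in the conditioning set).
  P3: blocked at collider Seasonality (neither it nor any descendant is in the conditioning set).
  P4: blocked at collider Seasonality (neither it nor any descendant is in the conditioning set).
  P5: blocked at collider Seasonality (neither it nor any descendant is in the conditioning set).
  P6: blocked at collider Seasonality (neither it nor any descendant is in the conditioning set).
The empty set is therefore the unique smallest valid set.

{}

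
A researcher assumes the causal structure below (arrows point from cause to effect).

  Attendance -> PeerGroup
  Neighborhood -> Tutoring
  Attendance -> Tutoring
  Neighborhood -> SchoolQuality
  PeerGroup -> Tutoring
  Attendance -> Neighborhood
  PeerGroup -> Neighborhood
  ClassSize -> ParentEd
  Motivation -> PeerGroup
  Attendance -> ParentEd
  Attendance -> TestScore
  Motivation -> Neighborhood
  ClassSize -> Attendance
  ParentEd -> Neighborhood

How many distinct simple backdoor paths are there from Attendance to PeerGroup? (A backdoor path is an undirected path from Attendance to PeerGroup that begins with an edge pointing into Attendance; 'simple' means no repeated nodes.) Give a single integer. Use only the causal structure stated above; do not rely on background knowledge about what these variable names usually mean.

A backdoor path from Attendance to PeerGroup is any simple undirected path whose first edge points into Attendance (i.e. leaves Attendance via a parent).
Parents of Attendance: {ClassSize}.
Enumerating:
  P1: Attendance <- ClassSize -> ParentEd -> Neighborhood <- Motivation -> PeerGroup
  P2: Attendance <- ClassSize -> ParentEd -> Neighborhood <- PeerGroup
  P3: Attendance <- ClassSize -> ParentEd -> Neighborhood -> Tutoring <- PeerGroup
That exhausts the simple backdoor paths. Count: 3.

3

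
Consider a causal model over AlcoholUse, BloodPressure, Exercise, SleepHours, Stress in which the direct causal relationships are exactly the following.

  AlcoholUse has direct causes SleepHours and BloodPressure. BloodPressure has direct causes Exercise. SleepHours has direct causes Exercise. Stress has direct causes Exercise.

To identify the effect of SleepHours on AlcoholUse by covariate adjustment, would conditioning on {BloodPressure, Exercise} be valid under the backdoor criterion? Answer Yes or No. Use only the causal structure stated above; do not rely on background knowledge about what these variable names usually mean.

Yes

Backdoor paths from SleepHours to AlcoholUse (paths whose first edge points into SleepHours):
  P1: SleepHours <- Exercise -> BloodPressure -> AlcoholUse
Condition 1 (no descendant of SleepHours in the set): holds — descendants of SleepHours are {AlcoholUse}; none are in {BloodPressure, Exercise}.
Condition 2 (every backdoor path blocked by {BloodPressure, Exercise}):
  P1: blocked at fork node Exercise ∈ conditioning set.
{BloodPressure, Exercise} satisfies the backdoor criterion.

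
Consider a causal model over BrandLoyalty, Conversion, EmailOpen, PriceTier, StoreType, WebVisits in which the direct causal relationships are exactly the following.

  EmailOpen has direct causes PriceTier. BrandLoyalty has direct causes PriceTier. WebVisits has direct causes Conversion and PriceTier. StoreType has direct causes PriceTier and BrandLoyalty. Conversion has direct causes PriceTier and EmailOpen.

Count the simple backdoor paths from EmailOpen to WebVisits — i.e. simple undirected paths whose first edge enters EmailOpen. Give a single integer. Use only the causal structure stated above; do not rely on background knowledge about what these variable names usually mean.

2

A backdoor path from EmailOpen to WebVisits is any simple undirected path whose first edge points into EmailOpen (i.e. leaves EmailOpen via a parent).
Parents of EmailOpen: {PriceTier}.
Enumerating:
  P1: EmailOpen <- PriceTier -> Conversion -> WebVisits
  P2: EmailOpen <- PriceTier -> WebVisits
That exhausts the simple backdoor paths. Count: 2.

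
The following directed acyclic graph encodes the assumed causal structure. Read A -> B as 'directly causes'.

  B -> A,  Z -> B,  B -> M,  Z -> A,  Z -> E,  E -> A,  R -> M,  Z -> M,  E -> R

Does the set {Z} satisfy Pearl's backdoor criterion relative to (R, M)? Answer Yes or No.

Backdoor paths from R to M (paths whose first edge points into R):
  P1: R <- E <- Z -> B -> M
  P2: R <- E <- Z -> M
  P3: R <- E <- Z -> A <- B -> M
  P4: R <- E -> A <- Z -> B -> M
  P5: R <- E -> A <- Z -> M
  P6: R <- E -> A <- B <- Z -> M
  P7: R <- E -> A <- B -> M
Condition 1 (no descendant of R in the set): holds — descendants of R are {M}; none are in {Z}.
Condition 2 (every backdoor path blocked by {Z}):
  P1: blocked at fork node Z ∈ conditioning set.
  P2: blocked at fork node Z ∈ conditioning set.
  P3: blocked at fork node Z ∈ conditioning set.
  P4: blocked at collider A (neither it nor any descendant is in the conditioning set).
  P5: blocked at collider A (neither it nor any descendant is in the conditioning set).
  P6: blocked at collider A (neither it nor any descendant is in the conditioning set).
  P7: blocked at collider A (neither it nor any descendant is in the conditioning set).
{Z} satisfies the backdoor criterion.

Yes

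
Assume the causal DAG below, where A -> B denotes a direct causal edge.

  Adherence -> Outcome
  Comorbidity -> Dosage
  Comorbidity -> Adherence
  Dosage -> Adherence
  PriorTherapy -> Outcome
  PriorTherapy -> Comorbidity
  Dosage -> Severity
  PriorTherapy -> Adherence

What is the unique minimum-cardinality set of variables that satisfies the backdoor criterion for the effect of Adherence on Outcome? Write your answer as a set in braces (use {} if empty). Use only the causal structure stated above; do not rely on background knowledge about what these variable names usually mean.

{PriorTherapy}

Variables eligible for adjustment (non-descendants of Adherence, excluding Adherence and Outcome): {Comorbidity, Dosage, PriorTherapy, Severity}.
Backdoor paths from Adherence to Outcome:
  P1: Adherence <- PriorTherapy -> Outcome
  P2: Adherence <- Comorbidity <- PriorTherapy -> Outcome
  P3: Adherence <- Dosage <- Comorbidity <- PriorTherapy -> Outcome
The empty set is not sufficient: P1 (Adherence <- PriorTherapy -> Outcome) has no collider blocking it and no conditioned non-collider, so it is open.
Try {PriorTherapy}:
  P1: blocked at fork node PriorTherapy ∈ conditioning set.
  P2: blocked at fork node PriorTherapy ∈ conditioning set.
  P3: blocked at fork node PriorTherapy ∈ conditioning set.
{PriorTherapy} contains no descendant of Adherence and blocks every backdoor path.
No other singleton works — e.g. {Comorbidity} leaves P1 open — so {PriorTherapy} is the unique smallest valid adjustment set.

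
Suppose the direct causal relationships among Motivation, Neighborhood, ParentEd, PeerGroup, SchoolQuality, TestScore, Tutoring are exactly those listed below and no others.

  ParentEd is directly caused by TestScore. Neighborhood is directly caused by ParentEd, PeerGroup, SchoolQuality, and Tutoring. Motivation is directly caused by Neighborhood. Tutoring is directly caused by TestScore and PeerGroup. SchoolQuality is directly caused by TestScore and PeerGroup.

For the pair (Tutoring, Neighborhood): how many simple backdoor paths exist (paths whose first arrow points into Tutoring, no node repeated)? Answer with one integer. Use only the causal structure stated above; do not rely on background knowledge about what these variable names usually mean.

A backdoor path from Tutoring to Neighborhood is any simple undirected path whose first edge points into Tutoring (i.e. leaves Tutoring via a parent).
Parents of Tutoring: {PeerGroup, TestScore}.
Enumerating:
  P1: Tutoring <- TestScore -> ParentEd -> Neighborhood
  P2: Tutoring <- TestScore -> SchoolQuality <- PeerGroup -> Neighborhood
  P3: Tutoring <- TestScore -> SchoolQuality -> Neighborhood
  P4: Tutoring <- PeerGroup -> SchoolQuality <- TestScore -> ParentEd -> Neighborhood
  P5: Tutoring <- PeerGroup -> SchoolQuality -> Neighborhood
  P6: Tutoring <- PeerGroup -> Neighborhood
That exhausts the simple backdoor paths. Count: 6.

6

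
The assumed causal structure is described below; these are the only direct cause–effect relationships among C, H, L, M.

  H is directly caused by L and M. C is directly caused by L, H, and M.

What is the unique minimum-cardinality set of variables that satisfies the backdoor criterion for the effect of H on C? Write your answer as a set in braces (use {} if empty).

{L, M}

Variables eligible for adjustment (non-descendants of H, excluding H and C): {L, M}.
Backdoor paths from H to C:
  P1: H <- M -> C
  P2: H <- L -> C
The empty set is not sufficient: P1 (H <- M -> C) has no collider blocking it and no conditioned non-collider, so it is open.
Try {L, M}:
  P1: blocked at fork node M ∈ conditioning set.
  P2: blocked at fork node L ∈ conditioning set.
{L, M} contains no descendant of H and blocks every backdoor path.
Every element of {L, M} is needed (dropping L leaves P2 open; dropping M leaves P1 open), so no proper subset is valid.
Among all size-2 subsets of the eligible variables, only {L, M} blocks every backdoor path, so it is the unique smallest valid adjustment set.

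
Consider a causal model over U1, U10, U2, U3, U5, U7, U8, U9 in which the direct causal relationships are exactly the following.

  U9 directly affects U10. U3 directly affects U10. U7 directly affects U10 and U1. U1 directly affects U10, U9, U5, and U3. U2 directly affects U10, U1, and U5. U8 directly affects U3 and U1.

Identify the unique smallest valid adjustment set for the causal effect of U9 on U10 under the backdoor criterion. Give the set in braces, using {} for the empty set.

Variables eligible for adjustment (non-descendants of U9, excluding U9 and U10): {U1, U2, U3, U5, U7, U8}.
Backdoor paths from U9 to U10:
  P1: U9 <- U1 <- U7 -> U10
  P2: U9 <- U1 <- U2 -> U10
  P3: U9 <- U1 <- U8 -> U3 -> U10
  P4: U9 <- U1 -> U3 -> U10
  P5: U9 <- U1 -> U5 <- U2 -> U10
  P6: U9 <- U1 -> U10
The empty set is not sufficient: P1 (U9 <- U1 <- U7 -> U10) has no collider blocking it and no conditioned non-collider, so it is open.
Try {U1}:
  P1: blocked at chain node U1 ∈ conditioning set.
  P2: blocked at chain node U1 ∈ conditioning set.
  P3: blocked at chain node U1 ∈ conditioning set.
  P4: blocked at fork node U1 ∈ conditioning set.
  P5: blocked at fork node U1 ∈ conditioning set.
  P6: blocked at fork node U1 ∈ conditioning set.
{U1} contains no descendant of U9 and blocks every backdoor path.
No other singleton works — e.g. {U7} leaves P2 open — so {U1} is the unique smallest valid adjustment set.

{U1}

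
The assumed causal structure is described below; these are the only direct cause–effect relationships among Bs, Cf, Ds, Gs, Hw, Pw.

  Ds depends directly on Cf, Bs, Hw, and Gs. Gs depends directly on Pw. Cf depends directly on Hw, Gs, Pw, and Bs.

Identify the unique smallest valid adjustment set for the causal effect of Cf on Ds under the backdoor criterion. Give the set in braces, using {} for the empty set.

Variables eligible for adjustment (non-descendants of Cf, excluding Cf and Ds): {Bs, Gs, Hw, Pw}.
Backdoor paths from Cf to Ds:
  P1: Cf <- Hw -> Ds
  P2: Cf <- Pw -> Gs -> Ds
  P3: Cf <- Gs -> Ds
  P4: Cf <- Bs -> Ds
The empty set is not sufficient: P1 (Cf <- Hw -> Ds) has no collider blocking it and no conditioned non-collider, so it is open.
Try {Bs, Gs, Hw}:
  P1: blocked at fork node Hw ∈ conditioning set.
  P2: blocked at chain node Gs ∈ conditioning set.
  P3: blocked at fork node Gs ∈ conditioning set.
  P4: blocked at fork node Bs ∈ conditioning set.
{Bs, Gs, Hw} contains no descendant of Cf and blocks every backdoor path.
Every element of {Bs, Gs, Hw} is needed (dropping Bs leaves P4 open; dropping Gs leaves P2 open; dropping Hw leaves P1 open), so no proper subset is valid.
Among all size-3 subsets of the eligible variables, only {Bs, Gs, Hw} blocks every backdoor path, so it is the unique smallest valid adjustment set.

{Bs, Gs, Hw}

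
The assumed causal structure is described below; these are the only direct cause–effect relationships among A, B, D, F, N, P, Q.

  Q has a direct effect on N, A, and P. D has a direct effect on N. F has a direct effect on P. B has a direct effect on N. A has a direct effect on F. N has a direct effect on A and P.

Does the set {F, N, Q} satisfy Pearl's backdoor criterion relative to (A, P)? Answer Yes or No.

Backdoor paths from A to P (paths whose first edge points into A):
  P1: A <- Q -> N -> P
  P2: A <- Q -> P
  P3: A <- N <- Q -> P
  P4: A <- N -> P
Condition 1 (no descendant of A in the set): FAILS — F is a descendant of A.
Condition 2 (every backdoor path blocked by {F, N, Q}):
  P1: blocked at fork node Q ∈ conditioning set.
  P2: blocked at fork node Q ∈ conditioning set.
  P3: blocked at chain node N ∈ conditioning set.
  P4: blocked at fork node N ∈ conditioning set.
{F, N, Q} does not satisfy the backdoor criterion.

No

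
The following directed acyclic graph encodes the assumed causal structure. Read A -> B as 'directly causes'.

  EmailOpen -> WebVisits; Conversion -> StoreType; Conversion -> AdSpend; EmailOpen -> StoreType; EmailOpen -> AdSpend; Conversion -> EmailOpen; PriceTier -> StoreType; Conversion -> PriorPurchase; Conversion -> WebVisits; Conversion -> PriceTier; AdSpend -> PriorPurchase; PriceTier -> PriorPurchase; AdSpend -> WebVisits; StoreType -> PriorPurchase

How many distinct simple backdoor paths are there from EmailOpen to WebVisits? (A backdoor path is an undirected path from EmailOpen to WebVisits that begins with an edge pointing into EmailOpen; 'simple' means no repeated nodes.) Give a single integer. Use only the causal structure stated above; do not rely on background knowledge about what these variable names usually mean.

7

A backdoor path from EmailOpen to WebVisits is any simple undirected path whose first edge points into EmailOpen (i.e. leaves EmailOpen via a parent).
Parents of EmailOpen: {Conversion}.
Enumerating:
  P1: EmailOpen <- Conversion -> PriceTier -> StoreType -> PriorPurchase <- AdSpend -> WebVisits
  P2: EmailOpen <- Conversion -> PriceTier -> PriorPurchase <- AdSpend -> WebVisits
  P3: EmailOpen <- Conversion -> StoreType <- PriceTier -> PriorPurchase <- AdSpend -> WebVisits
  P4: EmailOpen <- Conversion -> StoreType -> PriorPurchase <- AdSpend -> WebVisits
  P5: EmailOpen <- Conversion -> AdSpend -> WebVisits
  P6: EmailOpen <- Conversion -> PriorPurchase <- AdSpend -> WebVisits
  P7: EmailOpen <- Conversion -> WebVisits
That exhausts the simple backdoor paths. Count: 7.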